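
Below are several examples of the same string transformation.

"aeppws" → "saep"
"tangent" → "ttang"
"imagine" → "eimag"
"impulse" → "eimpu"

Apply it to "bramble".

In each case the input is transformed by: move the last 3 characters to the front (rotate right by 3), then delete the first 2 characters.
"bramble" → "ebram".

ebram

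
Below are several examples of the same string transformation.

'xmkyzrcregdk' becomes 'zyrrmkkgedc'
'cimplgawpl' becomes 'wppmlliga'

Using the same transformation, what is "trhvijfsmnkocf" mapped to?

In each case the input is transformed by: delete the first character, then sort the characters into reverse alphabetical order.
For "trhvijfsmnkocf", step one produces "rhvijfsmnkocf"; step two turns that into "vsronmkjihffc".

vsronmkjihffc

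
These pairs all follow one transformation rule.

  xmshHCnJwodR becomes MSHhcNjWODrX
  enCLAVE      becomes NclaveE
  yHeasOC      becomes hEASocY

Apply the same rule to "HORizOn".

The pattern: flip the case of every letter, then move the first character to the end.
Starting from "HORizOn": after the first operation, "horIZoN"; after the second, "orIZoNh".

orIZoNh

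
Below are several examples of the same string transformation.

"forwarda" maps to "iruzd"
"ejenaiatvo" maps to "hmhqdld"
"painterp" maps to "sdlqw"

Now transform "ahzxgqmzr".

dkcajt

Rule — shift every letter 3 places forward in the alphabet (wrapping around), then delete the last 3 characters.
Starting from "ahzxgqmzr": after the first operation, "dkcajtpcu"; after the second, "dkcajt".
(Check on "ejenaiatvo": → "hmhqdldwyr" → "hmhqdld" ✓)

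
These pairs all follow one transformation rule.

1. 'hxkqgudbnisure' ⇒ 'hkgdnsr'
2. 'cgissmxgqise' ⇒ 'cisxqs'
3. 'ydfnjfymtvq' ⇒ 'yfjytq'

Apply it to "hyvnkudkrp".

The rule is to keep every other character starting from the first (positions 1st, 3rd, 5th, ...).
So "hyvnkudkrp" becomes "hvkdr".

hvkdr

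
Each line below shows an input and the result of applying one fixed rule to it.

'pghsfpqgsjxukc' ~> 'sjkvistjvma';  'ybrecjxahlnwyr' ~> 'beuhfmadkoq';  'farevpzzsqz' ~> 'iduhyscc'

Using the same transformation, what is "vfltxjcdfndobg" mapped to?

Each output is the input with this applied: shift every letter 3 places forward in the alphabet (wrapping around), then delete the last 3 characters.
For "vfltxjcdfndobg" the result is "yiowamfgiqg".

yiowamfgiqg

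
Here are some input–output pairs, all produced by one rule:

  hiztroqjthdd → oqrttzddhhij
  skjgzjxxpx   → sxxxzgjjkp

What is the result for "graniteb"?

The transformation: sort the characters into alphabetical order, then swap the front and back halves of the string.
Working it through for "graniteb": intermediate "abeginrt", final "inrtabeg".

inrtabeg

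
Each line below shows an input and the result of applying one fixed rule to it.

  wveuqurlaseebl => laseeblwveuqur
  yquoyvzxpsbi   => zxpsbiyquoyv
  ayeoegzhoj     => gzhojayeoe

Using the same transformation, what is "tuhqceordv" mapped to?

eordvtuhqc

What's happening: swap the front and back halves of the string.
Applying that to "tuhqceordv" gives "eordvtuhqc".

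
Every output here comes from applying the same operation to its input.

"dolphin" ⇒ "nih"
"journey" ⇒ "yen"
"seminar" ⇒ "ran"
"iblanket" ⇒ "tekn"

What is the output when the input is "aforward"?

In each case the input is transformed by: take characters alternately from the front and the back (1st, last, 2nd, 2nd-last, ...), then keep every other character starting from the second (positions 2nd, 4th, 6th, ...).
Applying both steps to "aforward": "adfroarw", then "draw".
(Check on "journey": → "jyoeunr" → "yen" ✓)

draw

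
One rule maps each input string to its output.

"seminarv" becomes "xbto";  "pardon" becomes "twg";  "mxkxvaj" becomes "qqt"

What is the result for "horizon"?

The pattern: shift every letter 7 places backward in the alphabet (wrapping around), then keep every other character starting from the second (positions 2nd, 4th, 6th, ...).
Applying that to "horizon" gives "hbh".

hbh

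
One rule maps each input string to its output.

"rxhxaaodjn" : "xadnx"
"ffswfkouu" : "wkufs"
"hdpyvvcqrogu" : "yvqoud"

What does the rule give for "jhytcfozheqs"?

Looking at the pairs, the operation is to move the first 3 characters to the end (rotate left by 3), then keep every other character starting from the first (positions 1st, 3rd, 5th, ...).
"jhytcfozheqs" → "tcfozheqsjhy" → "tfzesh".

tfzesh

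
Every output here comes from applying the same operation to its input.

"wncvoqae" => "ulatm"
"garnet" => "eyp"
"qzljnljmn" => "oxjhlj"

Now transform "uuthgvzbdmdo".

ssrfetxzb

The rule is to delete the last 3 characters, then shift every letter 2 places backward in the alphabet (wrapping around).
So "uuthgvzbdmdo" becomes "ssrfetxzb".
(Check on "garnet": → "gar" → "eyp" ✓)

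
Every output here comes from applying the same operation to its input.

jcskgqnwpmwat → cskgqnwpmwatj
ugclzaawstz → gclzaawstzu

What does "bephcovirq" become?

The rule is to move the first character to the end.
"bephcovirq" → "ephcovirqb".

ephcovirqb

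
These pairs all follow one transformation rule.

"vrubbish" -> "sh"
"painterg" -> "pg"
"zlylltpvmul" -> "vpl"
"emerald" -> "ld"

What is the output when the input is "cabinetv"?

Each output is the input with this applied: sort the characters into reverse alphabetical order, then keep one character in every 3, starting at position 3 (positions 3rd, 6th, 9th, ...).
For "cabinetv", step one produces "vtniecba"; step two turns that into "nc".

nc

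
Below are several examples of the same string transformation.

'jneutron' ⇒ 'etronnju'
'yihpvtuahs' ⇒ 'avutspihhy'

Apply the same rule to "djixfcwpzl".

cxwpljifdz

What's happening: sort the characters into reverse alphabetical order, then swap the first and last characters.
"djixfcwpzl" → "zxwpljifdc" → "cxwpljifdz".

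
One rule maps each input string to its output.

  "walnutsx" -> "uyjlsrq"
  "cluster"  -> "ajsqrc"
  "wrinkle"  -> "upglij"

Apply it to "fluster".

djsqrc

The rule is to delete the last character, then shift every letter 2 places backward in the alphabet (wrapping around).
"fluster" → "fluste" → "djsqrc".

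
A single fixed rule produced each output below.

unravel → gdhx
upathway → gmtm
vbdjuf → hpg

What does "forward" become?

rdmp

Each output is the input with this applied: keep every other character starting from the first (positions 1st, 3rd, 5th, ...), then shift every letter 12 places forward in the alphabet (wrapping around).
"forward" → "frad" → "rdmp".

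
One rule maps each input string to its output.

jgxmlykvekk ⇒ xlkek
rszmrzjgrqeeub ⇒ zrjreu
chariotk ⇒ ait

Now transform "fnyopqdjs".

ypds

What's happening: delete the first 2 characters, then keep every other character starting from the first (positions 1st, 3rd, 5th, ...).
Working it through for "fnyopqdjs": intermediate "yopqdjs", final "ypds".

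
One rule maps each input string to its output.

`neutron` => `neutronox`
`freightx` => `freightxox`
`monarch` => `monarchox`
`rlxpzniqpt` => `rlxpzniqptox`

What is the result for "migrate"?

migrateox

In each case the input is transformed by: append "ox".
On "migrate" that produces "migrateox".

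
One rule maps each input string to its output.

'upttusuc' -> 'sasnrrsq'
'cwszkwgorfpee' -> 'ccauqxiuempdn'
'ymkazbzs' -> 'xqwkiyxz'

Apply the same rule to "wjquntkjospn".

In each case the input is transformed by: move the last 2 characters to the front (rotate right by 2), then shift every letter 2 places backward in the alphabet (wrapping around).
For "wjquntkjospn", step one produces "pnwjquntkjos"; step two turns that into "nluhoslrihmq".

nluhoslrihmq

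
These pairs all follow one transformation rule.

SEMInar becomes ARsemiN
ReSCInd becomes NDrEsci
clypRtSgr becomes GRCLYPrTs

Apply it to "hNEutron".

Looking at the pairs, the operation is to flip the case of every letter, then move the last 2 characters to the front (rotate right by 2).
"hNEutron" → "ONHneUTR".

ONHneUTR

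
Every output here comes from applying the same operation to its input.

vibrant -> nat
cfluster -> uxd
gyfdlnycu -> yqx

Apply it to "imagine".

aes

The rule is to shift every letter 8 places backward in the alphabet (wrapping around), then keep only the first 3 characters.
So "imagine" becomes "aes".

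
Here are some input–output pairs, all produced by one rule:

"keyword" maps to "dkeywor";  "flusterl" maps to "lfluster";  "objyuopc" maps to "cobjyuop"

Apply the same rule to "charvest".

The pattern: move the last character to the front.
For "charvest" the result is "tcharves".

tcharves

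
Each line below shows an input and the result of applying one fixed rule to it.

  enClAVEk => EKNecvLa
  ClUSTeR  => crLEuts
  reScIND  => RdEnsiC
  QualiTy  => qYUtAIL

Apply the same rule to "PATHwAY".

pyaatWh

In each case the input is transformed by: flip the case of every letter, then take characters alternately from the front and the back (1st, last, 2nd, 2nd-last, ...).
On "PATHwAY": the first step gives "pathWay", and the second then gives "pyaatWh".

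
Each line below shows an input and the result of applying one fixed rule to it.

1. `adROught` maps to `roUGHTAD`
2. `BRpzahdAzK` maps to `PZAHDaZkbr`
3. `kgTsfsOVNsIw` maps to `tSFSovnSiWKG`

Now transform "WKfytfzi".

The pattern: flip the case of every letter, then move the first 2 characters to the end (rotate left by 2).
Starting from "WKfytfzi": after the first operation, "wkFYTFZI"; after the second, "FYTFZIwk".

FYTFZIwk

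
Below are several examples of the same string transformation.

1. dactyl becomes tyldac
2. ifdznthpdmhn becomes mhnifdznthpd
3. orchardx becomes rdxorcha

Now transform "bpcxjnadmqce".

Each output is the input with this applied: move the last 3 characters to the front (rotate right by 3).
On "bpcxjnadmqce" that produces "qcebpcxjnadm".

qcebpcxjnadm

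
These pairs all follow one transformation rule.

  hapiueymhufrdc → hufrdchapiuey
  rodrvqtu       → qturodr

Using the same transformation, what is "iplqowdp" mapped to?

wdpiplq

The pattern: swap the front and back halves of the string, then delete the first character.
On "iplqowdp": the first step gives "owdpiplq", and the second then gives "wdpiplq".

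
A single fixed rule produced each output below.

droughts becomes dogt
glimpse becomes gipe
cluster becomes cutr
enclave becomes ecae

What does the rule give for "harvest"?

The pattern: keep every other character starting from the first (positions 1st, 3rd, 5th, ...).
On "harvest" that produces "hret".

hret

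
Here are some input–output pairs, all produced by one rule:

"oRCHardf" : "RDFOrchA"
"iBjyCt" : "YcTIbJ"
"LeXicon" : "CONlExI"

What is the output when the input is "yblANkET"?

KetYBLan

Looking at the pairs, the operation is to move the last 3 characters to the front (rotate right by 3), then flip the case of every letter.
Working it through for "yblANkET": intermediate "kETyblAN", final "KetYBLan".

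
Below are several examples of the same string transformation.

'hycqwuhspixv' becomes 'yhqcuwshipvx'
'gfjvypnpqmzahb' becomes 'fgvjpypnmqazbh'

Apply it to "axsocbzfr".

xaosbcfzr

The rule is to swap each adjacent pair of characters (1↔2, 3↔4, ...).
Doing the same to "axsocbzfr": "xaosbcfzr".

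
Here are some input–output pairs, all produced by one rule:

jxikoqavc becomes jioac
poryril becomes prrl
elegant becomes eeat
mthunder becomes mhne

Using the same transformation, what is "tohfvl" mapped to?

thv

Rule — keep every other character starting from the first (positions 1st, 3rd, 5th, ...).
Applying that to "tohfvl" gives "thv".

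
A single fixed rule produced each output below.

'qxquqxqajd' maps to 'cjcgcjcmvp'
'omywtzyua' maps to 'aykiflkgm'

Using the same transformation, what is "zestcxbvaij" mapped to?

lqefojnhmuv

Looking at the pairs, the operation is to shift every letter 12 places forward in the alphabet (wrapping around).
On "zestcxbvaij" that produces "lqefojnhmuv".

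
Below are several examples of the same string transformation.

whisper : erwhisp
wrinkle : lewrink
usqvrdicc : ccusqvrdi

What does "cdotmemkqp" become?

qpcdotmemk

Rule — move the last 2 characters to the front (rotate right by 2).
So "cdotmemkqp" becomes "qpcdotmemk".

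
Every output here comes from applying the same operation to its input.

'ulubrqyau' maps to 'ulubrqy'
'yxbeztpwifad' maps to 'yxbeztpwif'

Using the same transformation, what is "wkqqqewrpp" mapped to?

wkqqqewr

The rule is to delete the last 2 characters.
So "wkqqqewrpp" becomes "wkqqqewr".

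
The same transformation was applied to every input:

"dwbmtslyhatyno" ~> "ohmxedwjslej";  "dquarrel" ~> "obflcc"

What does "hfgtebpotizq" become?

The rule is to delete the last 2 characters, then shift every letter 11 places forward in the alphabet (wrapping around).
"hfgtebpotizq" → "hfgtebpoti" → "sqrepmazet".
(Check on "dquarrel": → "dquarr" → "obflcc" ✓)

sqrepmazet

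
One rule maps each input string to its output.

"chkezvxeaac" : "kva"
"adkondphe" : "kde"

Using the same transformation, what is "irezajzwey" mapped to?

In each case the input is transformed by: keep one character in every 3, starting at position 3 (positions 3rd, 6th, 9th, ...).
For "irezajzwey" the result is "eje".

eje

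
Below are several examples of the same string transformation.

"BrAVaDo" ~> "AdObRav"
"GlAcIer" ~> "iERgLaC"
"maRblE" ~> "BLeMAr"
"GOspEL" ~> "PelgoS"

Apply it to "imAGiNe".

The pattern: flip the case of every letter, then move the last 3 characters to the front (rotate right by 3).
For "imAGiNe" the result is "InEIMag".

InEIMag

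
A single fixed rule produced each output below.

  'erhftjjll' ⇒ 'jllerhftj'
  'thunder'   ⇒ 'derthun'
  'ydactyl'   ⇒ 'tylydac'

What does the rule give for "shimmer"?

mershim

Rule — move the last 3 characters to the front (rotate right by 3).
Doing the same to "shimmer": "mershim".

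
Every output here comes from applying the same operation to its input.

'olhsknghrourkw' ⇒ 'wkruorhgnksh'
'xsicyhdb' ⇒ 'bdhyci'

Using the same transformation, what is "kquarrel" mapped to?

lerrau

Each output is the input with this applied: reverse the string, then delete the last 2 characters.
Starting from "kquarrel": after the first operation, "lerrauqk"; after the second, "lerrau".
(Check on "xsicyhdb": → "bdhycisx" → "bdhyci" ✓)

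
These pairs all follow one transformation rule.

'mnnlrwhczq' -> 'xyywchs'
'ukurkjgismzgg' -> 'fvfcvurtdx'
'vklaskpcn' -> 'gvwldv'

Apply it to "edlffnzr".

powqq

In each case the input is transformed by: delete the last 3 characters, then shift every letter 11 places forward in the alphabet (wrapping around).
Working it through for "edlffnzr": intermediate "edlff", final "powqq".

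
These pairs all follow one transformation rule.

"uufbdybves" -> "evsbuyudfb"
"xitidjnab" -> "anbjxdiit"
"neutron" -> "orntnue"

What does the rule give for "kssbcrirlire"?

The rule is to move the last 2 characters to the front (rotate right by 2), then take characters alternately from the front and the back (1st, last, 2nd, 2nd-last, ...).
Working it through for "kssbcrirlire": intermediate "rekssbcrirli", final "rielkrsisrbc".

rielkrsisrbc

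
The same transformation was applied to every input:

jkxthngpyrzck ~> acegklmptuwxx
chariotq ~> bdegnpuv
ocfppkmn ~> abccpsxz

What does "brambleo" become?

benooryz

Looking at the pairs, the operation is to shift every letter 13 places forward in the alphabet (wrapping around) — i.e. ROT13, then sort the characters into alphabetical order.
"brambleo" → "oenzoyrb" → "benooryz".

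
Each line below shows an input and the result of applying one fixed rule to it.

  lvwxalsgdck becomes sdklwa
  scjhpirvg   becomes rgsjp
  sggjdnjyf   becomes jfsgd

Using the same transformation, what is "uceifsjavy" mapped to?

The pattern: keep every other character starting from the first (positions 1st, 3rd, 5th, ...), then move the first 3 characters to the end (rotate left by 3).
Working it through for "uceifsjavy": intermediate "uefjv", final "jvuef".

jvuef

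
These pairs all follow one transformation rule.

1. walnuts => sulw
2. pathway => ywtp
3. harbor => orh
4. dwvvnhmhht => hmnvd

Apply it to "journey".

ynuj

What's happening: keep every other character starting from the first (positions 1st, 3rd, 5th, ...), then reverse the string.
Working it through for "journey": intermediate "juny", final "ynuj".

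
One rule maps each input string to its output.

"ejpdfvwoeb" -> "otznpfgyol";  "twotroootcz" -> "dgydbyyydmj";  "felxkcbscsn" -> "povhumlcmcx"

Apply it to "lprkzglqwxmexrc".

The transformation: shift every letter 10 places forward in the alphabet (wrapping around).
For "lprkzglqwxmexrc" the result is "vzbujqvaghwohbm".

vzbujqvaghwohbm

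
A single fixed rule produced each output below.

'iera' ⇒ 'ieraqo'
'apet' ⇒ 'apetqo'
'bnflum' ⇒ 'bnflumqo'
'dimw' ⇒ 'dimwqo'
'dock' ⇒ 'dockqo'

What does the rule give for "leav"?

leavqo

The pattern: append "qo".
So "leav" becomes "leavqo".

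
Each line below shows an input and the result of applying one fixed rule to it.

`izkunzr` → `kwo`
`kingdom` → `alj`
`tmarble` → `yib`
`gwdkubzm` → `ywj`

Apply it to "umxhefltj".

iqg

Rule — shift every letter 3 places backward in the alphabet (wrapping around), then keep only the last 3 characters.
Working it through for "umxhefltj": intermediate "rjuebciqg", final "iqg".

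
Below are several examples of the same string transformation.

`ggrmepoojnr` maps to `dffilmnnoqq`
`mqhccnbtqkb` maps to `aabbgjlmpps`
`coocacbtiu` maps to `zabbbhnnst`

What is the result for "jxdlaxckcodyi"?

zbbcchijknwwx

Rule — sort the characters into alphabetical order, then shift every letter 1 place backward in the alphabet (wrapping around).
Starting from "jxdlaxckcodyi": after the first operation, "accddijkloxxy"; after the second, "zbbcchijknwwx".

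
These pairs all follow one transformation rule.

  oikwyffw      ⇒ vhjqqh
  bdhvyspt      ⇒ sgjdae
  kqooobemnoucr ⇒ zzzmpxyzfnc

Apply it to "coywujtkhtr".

jhfuevsec

The rule is to shift every letter 11 places forward in the alphabet (wrapping around), then delete the first 2 characters.
Applying both steps to "coywujtkhtr": "nzjhfuevsec", then "jhfuevsec".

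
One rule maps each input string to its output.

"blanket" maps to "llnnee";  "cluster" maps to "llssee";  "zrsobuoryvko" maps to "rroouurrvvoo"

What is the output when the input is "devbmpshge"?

The transformation: keep every other character starting from the second (positions 2nd, 4th, 6th, ...), then double every character.
For "devbmpshge", step one produces "ebphe"; step two turns that into "eebbpphhee".

eebbpphhee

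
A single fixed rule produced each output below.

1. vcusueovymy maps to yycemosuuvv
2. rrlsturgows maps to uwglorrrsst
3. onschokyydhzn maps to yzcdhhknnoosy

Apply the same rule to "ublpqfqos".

Rule — sort the characters into alphabetical order, then move the last 2 characters to the front (rotate right by 2).
"ublpqfqos" → "bflopqqsu" → "subflopqq".

subflopqq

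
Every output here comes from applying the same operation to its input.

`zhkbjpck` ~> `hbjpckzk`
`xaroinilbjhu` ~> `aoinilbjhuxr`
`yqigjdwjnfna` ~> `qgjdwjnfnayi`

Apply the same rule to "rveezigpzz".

vezigpzzre

Each output is the input with this applied: move the first 2 characters to the end (rotate left by 2), then swap the first and last characters.
Starting from "rveezigpzz": after the first operation, "eezigpzzrv"; after the second, "vezigpzzre".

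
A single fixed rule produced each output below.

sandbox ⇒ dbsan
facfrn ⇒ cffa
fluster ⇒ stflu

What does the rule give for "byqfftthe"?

The rule is to delete the last 2 characters, then move the last 2 characters to the front (rotate right by 2).
For "byqfftthe", step one produces "byqfftt"; step two turns that into "ttbyqff".

ttbyqff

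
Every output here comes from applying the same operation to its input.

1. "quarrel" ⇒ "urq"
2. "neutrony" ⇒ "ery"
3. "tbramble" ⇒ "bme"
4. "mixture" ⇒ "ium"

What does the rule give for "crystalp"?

The rule is to move the first character to the end, then keep one character in every 3, starting at position 1 (positions 1st, 4th, 7th, ...).
Starting from "crystalp": after the first operation, "rystalpc"; after the second, "rtp".
(Check on "neutrony": → "eutronyn" → "ery" ✓)

rtp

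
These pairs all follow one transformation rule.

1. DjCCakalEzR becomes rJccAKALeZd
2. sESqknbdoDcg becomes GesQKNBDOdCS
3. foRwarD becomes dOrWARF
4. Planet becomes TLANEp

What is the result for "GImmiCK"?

The transformation: swap the first and last characters, then flip the case of every letter.
For "GImmiCK", step one produces "KImmiCG"; step two turns that into "kiMMIcg".
(Check on "sESqknbdoDcg": → "gESqknbdoDcs" → "GesQKNBDOdCS" ✓)

kiMMIcg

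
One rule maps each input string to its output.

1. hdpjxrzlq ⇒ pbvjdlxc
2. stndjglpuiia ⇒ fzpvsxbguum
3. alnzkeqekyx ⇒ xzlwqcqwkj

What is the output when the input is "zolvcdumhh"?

In each case the input is transformed by: delete the first character, then shift every letter 12 places forward in the alphabet (wrapping around).
For "zolvcdumhh", step one produces "olvcdumhh"; step two turns that into "axhopgytt".

axhopgytt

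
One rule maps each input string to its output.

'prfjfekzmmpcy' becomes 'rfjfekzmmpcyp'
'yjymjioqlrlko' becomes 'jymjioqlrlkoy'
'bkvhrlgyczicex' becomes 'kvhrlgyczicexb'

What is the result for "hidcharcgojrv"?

What's happening: move the first character to the end.
"hidcharcgojrv" → "idcharcgojrvh".

idcharcgojrvh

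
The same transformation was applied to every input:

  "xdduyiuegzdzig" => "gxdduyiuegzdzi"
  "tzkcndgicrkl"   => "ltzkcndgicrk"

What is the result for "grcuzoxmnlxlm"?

In each case the input is transformed by: move the last character to the front.
Applying that to "grcuzoxmnlxlm" gives "mgrcuzoxmnlxl".

mgrcuzoxmnlxl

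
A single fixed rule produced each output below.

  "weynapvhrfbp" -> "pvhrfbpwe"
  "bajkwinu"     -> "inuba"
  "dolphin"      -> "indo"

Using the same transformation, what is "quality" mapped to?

tyqu

Each output is the input with this applied: move the first 2 characters to the end (rotate left by 2), then delete the first 3 characters.
On "quality": the first step gives "alityqu", and the second then gives "tyqu".
(Check on "dolphin": → "lphindo" → "indo" ✓)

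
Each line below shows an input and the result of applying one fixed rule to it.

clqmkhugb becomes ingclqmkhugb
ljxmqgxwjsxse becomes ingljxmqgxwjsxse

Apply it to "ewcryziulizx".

ingewcryziulizx

Each output is the input with this applied: prepend "ing".
Applying that to "ewcryziulizx" gives "ingewcryziulizx".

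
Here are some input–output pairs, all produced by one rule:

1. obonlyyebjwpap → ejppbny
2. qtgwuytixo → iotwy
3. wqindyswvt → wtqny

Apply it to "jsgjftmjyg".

Each output is the input with this applied: keep every other character starting from the second (positions 2nd, 4th, 6th, ...), then move the first 3 characters to the end (rotate left by 3).
Doing the same to "jsgjftmjyg": "jgsjt".
(Check on "obonlyyebjwpap": → "bnyejpp" → "ejppbny" ✓)

jgsjt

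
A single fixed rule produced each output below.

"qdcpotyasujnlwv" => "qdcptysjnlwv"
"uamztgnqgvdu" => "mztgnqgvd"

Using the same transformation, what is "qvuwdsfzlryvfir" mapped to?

qvwdsfzlryvfr

What's happening: remove every vowel.
Applying that to "qvuwdsfzlryvfir" gives "qvwdsfzlryvfr".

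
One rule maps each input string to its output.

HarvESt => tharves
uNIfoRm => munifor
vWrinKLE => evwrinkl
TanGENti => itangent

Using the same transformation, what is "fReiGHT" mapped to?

tfreigh

Looking at the pairs, the operation is to move the last character to the front, then convert every letter to lowercase.
Working it through for "fReiGHT": intermediate "TfReiGH", final "tfreigh".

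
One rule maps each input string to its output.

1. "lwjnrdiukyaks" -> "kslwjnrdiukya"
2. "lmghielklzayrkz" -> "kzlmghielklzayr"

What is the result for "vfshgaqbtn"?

The transformation: move the last 2 characters to the front (rotate right by 2).
On "vfshgaqbtn" that produces "tnvfshgaqb".

tnvfshgaqb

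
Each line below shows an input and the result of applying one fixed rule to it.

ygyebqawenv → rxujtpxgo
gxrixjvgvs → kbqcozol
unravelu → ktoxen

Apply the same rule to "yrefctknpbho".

xyvmdgiuah

Each output is the input with this applied: delete the first 2 characters, then shift every letter 7 places backward in the alphabet (wrapping around).
Applying both steps to "yrefctknpbho": "efctknpbho", then "xyvmdgiuah".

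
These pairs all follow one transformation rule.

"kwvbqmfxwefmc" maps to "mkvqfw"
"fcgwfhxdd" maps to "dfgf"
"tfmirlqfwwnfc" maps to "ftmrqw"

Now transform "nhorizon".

The pattern: move the last 3 characters to the front (rotate right by 3), then keep every other character starting from the second (positions 2nd, 4th, 6th, ...).
"nhorizon" → "zonnhori" → "onoi".

onoi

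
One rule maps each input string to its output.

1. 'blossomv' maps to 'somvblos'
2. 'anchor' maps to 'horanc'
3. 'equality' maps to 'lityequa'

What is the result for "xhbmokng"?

okngxhbm

The pattern: swap the front and back halves of the string.
Doing the same to "xhbmokng": "okngxhbm".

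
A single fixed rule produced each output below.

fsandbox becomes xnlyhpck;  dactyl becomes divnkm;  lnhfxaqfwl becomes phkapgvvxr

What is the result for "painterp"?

Rule — move the first 3 characters to the end (rotate left by 3), then shift every letter 10 places forward in the alphabet (wrapping around).
Starting from "painterp": after the first operation, "nterppai"; after the second, "xdobzzks".

xdobzzks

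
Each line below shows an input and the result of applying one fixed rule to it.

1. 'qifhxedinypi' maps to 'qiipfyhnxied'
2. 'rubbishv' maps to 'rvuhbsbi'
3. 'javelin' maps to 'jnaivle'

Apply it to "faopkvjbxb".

The pattern: take characters alternately from the front and the back (1st, last, 2nd, 2nd-last, ...).
Doing the same to "faopkvjbxb": "fbaxobpjkv".

fbaxobpjkv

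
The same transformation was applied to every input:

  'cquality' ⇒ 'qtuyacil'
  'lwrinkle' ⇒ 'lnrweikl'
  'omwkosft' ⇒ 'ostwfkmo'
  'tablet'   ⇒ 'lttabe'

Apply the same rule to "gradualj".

jlruaadg

In each case the input is transformed by: sort the characters into alphabetical order, then swap the front and back halves of the string.
For "gradualj", step one produces "aadgjlru"; step two turns that into "jlruaadg".
(Check on "tablet": → "abeltt" → "lttabe" ✓)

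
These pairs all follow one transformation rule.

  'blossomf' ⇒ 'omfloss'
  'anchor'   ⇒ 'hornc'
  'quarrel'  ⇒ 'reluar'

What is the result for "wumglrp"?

Each output is the input with this applied: delete the first character, then move the last 3 characters to the front (rotate right by 3).
Applying both steps to "wumglrp": "umglrp", then "lrpumg".

lrpumg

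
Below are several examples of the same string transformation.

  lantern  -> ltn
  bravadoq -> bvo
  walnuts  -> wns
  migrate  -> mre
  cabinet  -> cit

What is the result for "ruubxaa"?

rba

What's happening: keep one character in every 3, starting at position 1 (positions 1st, 4th, 7th, ...).
Applying that to "ruubxaa" gives "rba".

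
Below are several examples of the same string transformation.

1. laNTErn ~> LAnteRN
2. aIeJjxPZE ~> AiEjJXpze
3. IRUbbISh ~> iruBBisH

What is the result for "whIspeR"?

WHiSPEr

What's happening: flip the case of every letter.
For "whIspeR" the result is "WHiSPEr".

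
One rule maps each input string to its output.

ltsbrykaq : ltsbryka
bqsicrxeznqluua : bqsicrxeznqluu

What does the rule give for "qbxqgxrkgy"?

Each output is the input with this applied: delete the last character.
Applying that to "qbxqgxrkgy" gives "qbxqgxrkg".

qbxqgxrkg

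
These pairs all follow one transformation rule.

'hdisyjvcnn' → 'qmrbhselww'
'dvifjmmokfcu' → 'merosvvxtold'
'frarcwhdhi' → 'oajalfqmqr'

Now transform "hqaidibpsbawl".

The pattern: shift every letter 9 places forward in the alphabet (wrapping around).
So "hqaidibpsbawl" becomes "qzjrmrkybkjfu".

qzjrmrkybkjfu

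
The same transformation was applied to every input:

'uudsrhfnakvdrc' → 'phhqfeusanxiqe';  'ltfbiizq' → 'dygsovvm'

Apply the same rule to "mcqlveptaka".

nzpdyircgnx

Each output is the input with this applied: shift every letter 13 places forward in the alphabet (wrapping around) — i.e. ROT13, then move the last character to the front.
For "mcqlveptaka", step one produces "zpdyircgnxn"; step two turns that into "nzpdyircgnx".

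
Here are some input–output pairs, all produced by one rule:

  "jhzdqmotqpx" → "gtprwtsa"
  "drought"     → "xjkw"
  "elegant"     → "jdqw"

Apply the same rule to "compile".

sloh

Rule — delete the first 3 characters, then shift every letter 3 places forward in the alphabet (wrapping around).
On "compile" that produces "sloh".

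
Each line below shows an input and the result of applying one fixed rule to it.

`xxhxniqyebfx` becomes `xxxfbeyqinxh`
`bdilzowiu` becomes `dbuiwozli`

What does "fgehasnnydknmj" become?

gfjmnkdynnsahe

The rule is to move the first 2 characters to the end (rotate left by 2), then reverse the string.
Applying both steps to "fgehasnnydknmj": "ehasnnydknmjfg", then "gfjmnkdynnsahe".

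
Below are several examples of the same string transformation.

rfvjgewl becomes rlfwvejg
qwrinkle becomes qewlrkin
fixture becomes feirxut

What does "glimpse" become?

The rule is to take characters alternately from the front and the back (1st, last, 2nd, 2nd-last, ...).
On "glimpse" that produces "gelsipm".

gelsipm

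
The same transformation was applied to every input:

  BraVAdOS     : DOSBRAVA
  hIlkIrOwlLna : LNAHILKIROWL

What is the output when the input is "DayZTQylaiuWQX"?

WQXDAYZTQYLAIU

Rule — move the last 3 characters to the front (rotate right by 3), then convert every letter to uppercase.
Applying that to "DayZTQylaiuWQX" gives "WQXDAYZTQYLAIU".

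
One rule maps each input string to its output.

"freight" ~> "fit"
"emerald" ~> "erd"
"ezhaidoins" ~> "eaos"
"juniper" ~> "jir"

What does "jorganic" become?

jgi

In each case the input is transformed by: keep one character in every 3, starting at position 1 (positions 1st, 4th, 7th, ...).
On "jorganic" that produces "jgi".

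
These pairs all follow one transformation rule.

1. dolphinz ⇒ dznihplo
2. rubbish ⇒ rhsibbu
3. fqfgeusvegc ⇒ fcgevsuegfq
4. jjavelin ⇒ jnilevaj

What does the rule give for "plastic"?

The transformation: reverse the string, then move the last character to the front.
On "plastic": the first step gives "citsalp", and the second then gives "pcitsal".
(Check on "jjavelin": → "nilevajj" → "jnilevaj" ✓)

pcitsal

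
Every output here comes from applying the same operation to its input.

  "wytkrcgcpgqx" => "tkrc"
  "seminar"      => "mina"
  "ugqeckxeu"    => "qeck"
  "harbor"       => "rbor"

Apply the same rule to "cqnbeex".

Each output is the input with this applied: move the first 2 characters to the end (rotate left by 2), then keep only the first 4 characters.
Applying that to "cqnbeex" gives "nbee".

nbee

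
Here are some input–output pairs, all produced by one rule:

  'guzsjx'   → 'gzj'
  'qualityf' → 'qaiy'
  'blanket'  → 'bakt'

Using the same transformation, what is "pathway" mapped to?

ptwy

Rule — keep every other character starting from the first (positions 1st, 3rd, 5th, ...).
Doing the same to "pathway": "ptwy".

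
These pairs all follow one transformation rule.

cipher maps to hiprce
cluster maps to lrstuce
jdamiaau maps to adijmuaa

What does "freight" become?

Rule — sort the characters into alphabetical order, then move the first 2 characters to the end (rotate left by 2).
Applying both steps to "freight": "efghirt", then "ghirtef".
(Check on "cipher": → "cehipr" → "hiprce" ✓)

ghirtef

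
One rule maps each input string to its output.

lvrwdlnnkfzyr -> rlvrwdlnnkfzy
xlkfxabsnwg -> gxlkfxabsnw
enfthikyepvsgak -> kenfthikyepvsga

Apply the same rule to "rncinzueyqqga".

arncinzueyqqg

Looking at the pairs, the operation is to move the last character to the front.
Doing the same to "rncinzueyqqga": "arncinzueyqqg".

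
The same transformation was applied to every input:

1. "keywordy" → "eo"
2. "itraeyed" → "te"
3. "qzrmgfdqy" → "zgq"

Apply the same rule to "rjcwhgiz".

jh

In each case the input is transformed by: delete the last character, then keep one character in every 3, starting at position 2 (positions 2nd, 5th, 8th, ...).
Working it through for "rjcwhgiz": intermediate "rjcwhgi", final "jh".
(Check on "itraeyed": → "itraeye" → "te" ✓)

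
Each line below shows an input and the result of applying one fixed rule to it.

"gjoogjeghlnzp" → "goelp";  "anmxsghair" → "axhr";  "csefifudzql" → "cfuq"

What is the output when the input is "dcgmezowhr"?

The rule is to keep one character in every 3, starting at position 1 (positions 1st, 4th, 7th, ...).
So "dcgmezowhr" becomes "dmor".

dmor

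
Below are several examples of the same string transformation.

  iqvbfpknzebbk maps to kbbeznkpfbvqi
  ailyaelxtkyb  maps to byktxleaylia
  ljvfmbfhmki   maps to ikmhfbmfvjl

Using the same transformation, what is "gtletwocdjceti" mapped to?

itecjdcowteltg

The transformation: reverse the string.
Applying that to "gtletwocdjceti" gives "itecjdcowteltg".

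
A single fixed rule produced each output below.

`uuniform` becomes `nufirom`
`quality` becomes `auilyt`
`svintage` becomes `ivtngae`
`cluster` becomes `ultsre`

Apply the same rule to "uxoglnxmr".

oxlgxnrm

In each case the input is transformed by: delete the first character, then swap each adjacent pair of characters (1↔2, 3↔4, ...).
On "uxoglnxmr": the first step gives "xoglnxmr", and the second then gives "oxlgxnrm".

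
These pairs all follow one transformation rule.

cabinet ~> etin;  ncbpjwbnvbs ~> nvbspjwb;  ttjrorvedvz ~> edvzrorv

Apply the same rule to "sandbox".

Rule — delete the first 3 characters, then swap the front and back halves of the string.
Starting from "sandbox": after the first operation, "dbox"; after the second, "oxdb".

oxdb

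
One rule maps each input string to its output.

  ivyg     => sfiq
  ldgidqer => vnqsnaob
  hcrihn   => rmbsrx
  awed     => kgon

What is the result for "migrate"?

wsqbkdo

In each case the input is transformed by: shift every letter 10 places forward in the alphabet (wrapping around).
For "migrate" the result is "wsqbkdo".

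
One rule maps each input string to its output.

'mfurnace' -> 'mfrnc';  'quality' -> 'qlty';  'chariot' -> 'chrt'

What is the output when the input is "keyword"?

Looking at the pairs, the operation is to remove every vowel.
For "keyword" the result is "kywrd".

kywrd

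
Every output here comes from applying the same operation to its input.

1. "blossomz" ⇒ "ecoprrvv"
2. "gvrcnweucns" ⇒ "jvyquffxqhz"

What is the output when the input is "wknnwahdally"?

Each output is the input with this applied: take characters alternately from the front and the back (1st, last, 2nd, 2nd-last, ...), then shift every letter 3 places forward in the alphabet (wrapping around).
So "wknnwahdally" becomes "zbnoqoqdzgdk".

zbnoqoqdzgdk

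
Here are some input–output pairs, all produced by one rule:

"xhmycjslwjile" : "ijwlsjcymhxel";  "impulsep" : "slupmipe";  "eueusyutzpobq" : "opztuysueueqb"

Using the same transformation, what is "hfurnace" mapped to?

anrufhec

What's happening: reverse the string, then move the first 2 characters to the end (rotate left by 2).
"hfurnace" → "anrufhec".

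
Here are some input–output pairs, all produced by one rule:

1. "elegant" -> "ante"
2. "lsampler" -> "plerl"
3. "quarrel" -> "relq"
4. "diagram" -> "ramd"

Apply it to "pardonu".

The transformation: move the first character to the end, then delete the first 3 characters.
For "pardonu", step one produces "ardonup"; step two turns that into "onup".

onup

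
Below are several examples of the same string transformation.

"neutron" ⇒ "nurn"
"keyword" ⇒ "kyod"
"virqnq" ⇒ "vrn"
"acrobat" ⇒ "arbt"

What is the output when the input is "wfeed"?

wed

The rule is to keep every other character starting from the first (positions 1st, 3rd, 5th, ...).
So "wfeed" becomes "wed".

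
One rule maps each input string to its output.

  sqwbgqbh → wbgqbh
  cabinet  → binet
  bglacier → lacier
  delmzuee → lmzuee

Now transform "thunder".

In each case the input is transformed by: delete the first 2 characters.
For "thunder" the result is "under".

under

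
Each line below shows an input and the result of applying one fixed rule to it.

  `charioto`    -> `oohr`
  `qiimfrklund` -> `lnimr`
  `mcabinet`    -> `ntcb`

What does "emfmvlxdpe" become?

demml

Looking at the pairs, the operation is to keep every other character starting from the second (positions 2nd, 4th, 6th, ...), then move the last 2 characters to the front (rotate right by 2).
Applying both steps to "emfmvlxdpe": "mmlde", then "demml".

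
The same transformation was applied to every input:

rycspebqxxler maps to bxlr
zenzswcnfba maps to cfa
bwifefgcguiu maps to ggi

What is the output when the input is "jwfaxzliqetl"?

Each output is the input with this applied: keep every other character starting from the first (positions 1st, 3rd, 5th, ...), then delete the first 3 characters.
For "jwfaxzliqetl" the result is "lqt".

lqt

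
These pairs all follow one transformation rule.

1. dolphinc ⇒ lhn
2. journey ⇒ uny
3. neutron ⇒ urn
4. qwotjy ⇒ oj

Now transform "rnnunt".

nn

Looking at the pairs, the operation is to keep every other character starting from the first (positions 1st, 3rd, 5th, ...), then delete the first character.
"rnnunt" → "rnn" → "nn".
(Check on "qwotjy": → "qoj" → "oj" ✓)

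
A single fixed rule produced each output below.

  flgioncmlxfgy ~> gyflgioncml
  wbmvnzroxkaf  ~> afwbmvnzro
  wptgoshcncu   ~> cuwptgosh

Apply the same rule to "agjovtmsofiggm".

The transformation: move the last 2 characters to the front (rotate right by 2), then delete the last 2 characters.
Applying both steps to "agjovtmsofiggm": "gmagjovtmsofig", then "gmagjovtmsof".

gmagjovtmsof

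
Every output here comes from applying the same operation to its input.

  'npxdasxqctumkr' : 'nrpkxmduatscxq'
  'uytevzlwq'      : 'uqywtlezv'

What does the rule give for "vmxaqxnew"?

vwmexnaxq

What's happening: take characters alternately from the front and the back (1st, last, 2nd, 2nd-last, ...).
So "vmxaqxnew" becomes "vwmexnaxq".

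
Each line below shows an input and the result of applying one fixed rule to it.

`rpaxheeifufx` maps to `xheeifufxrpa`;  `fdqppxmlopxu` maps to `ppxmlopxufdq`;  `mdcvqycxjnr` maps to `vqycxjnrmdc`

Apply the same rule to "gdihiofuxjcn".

hiofuxjcngdi

Looking at the pairs, the operation is to move the first 3 characters to the end (rotate left by 3).
"gdihiofuxjcn" → "hiofuxjcngdi".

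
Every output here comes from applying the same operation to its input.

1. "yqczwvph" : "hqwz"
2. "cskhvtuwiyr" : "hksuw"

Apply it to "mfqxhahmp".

fhmq

Each output is the input with this applied: sort the characters into alphabetical order, then keep every other character starting from the second (positions 2nd, 4th, 6th, ...).
Working it through for "mfqxhahmp": intermediate "afhhmmpqx", final "fhmq".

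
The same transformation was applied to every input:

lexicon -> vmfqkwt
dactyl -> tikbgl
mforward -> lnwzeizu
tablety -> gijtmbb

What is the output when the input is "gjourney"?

grwczvmo

In each case the input is transformed by: shift every letter 8 places forward in the alphabet (wrapping around), then swap the first and last characters.
On "gjourney": the first step gives "orwczvmg", and the second then gives "grwczvmo".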